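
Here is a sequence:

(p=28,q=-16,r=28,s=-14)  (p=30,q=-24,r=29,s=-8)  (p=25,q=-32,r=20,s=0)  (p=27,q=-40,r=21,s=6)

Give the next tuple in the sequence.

(p=22,q=-48,r=12,s=14)

P — alternating steps +2, −5, +2, −5, …: 28, 30, 25, 27 → 22.
Q: −8 each step, so -16, -24, -32, -40 → -48.
R — alternating steps +1, −9, +1, −9, …: 28, 29, 20, 21 → 12.
For the s, alternating steps +6, +8, +6, +8, …: -14, -8, 0, 6 → 14.
So the next tuple is (p=22,q=-48,r=12,s=14).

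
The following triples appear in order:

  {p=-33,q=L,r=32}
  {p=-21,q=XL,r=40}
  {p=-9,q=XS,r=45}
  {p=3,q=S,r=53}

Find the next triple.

P: -33, -21, -9, 3 → 15 (+12 each step).
Q goes L, XL, XS, S → M (runs through clothing sizes XS→XL).
R: alternating steps +8, +5, +8, +5, …, so 32, 40, 45, 53 → 58.
Combining the parts gives {p=15,q=M,r=58}.

{p=15,q=M,r=58}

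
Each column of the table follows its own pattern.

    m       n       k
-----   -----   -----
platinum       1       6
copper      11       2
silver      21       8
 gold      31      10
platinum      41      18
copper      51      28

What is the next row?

silver  61  46

Column m: platinum, copper, silver, gold, platinum, copper → silver (repeats platinum → copper → silver → gold).
For the column n, +10 each step: 1, 11, 21, 31, 41, 51 → 61.
Column k: each term is the sum of the two before it, so 6, 2, 8, 10, 18, 28 → 46.
So the next row is silver  61  46.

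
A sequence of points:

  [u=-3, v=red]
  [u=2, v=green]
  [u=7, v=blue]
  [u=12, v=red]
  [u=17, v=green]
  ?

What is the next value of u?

22

U: +5 each step; -3, 2, 7, 12, 17 → 22.
V goes red, green, blue, red, green → blue (repeats red → green → blue).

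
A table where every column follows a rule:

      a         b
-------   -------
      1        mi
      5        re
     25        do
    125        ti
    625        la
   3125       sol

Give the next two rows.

15625  fa; 78125  mi

Column a: ×5 each step; 1, 5, 25, 125, 625, 3125 → 15625 → 78125.
Column b: runs backward through the solfège scale do→ti, so mi, re, do, ti, la, sol → fa → mi.
So the next two rows are 15625  fa and 78125  mi.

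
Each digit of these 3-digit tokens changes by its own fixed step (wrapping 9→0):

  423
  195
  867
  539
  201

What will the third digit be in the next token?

3

First digit goes 4, 1, 8, 5, 2 → 9 (−3 each step, mod 10).
Second digit — −3 each step, mod 10: 2, 9, 6, 3, 0 → 7.
For the third digit, +2 each step, mod 10: 3, 5, 7, 9, 1 → 3.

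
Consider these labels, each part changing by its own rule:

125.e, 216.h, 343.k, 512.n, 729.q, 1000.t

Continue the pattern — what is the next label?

First component goes 125, 216, 343, 512, 729, 1000 → 1331 (perfect cubes: 5³, 6³, 7³, …).
Letter: letters move forward 3 places in the alphabet, so e, h, k, n, q, t → w.
Combining the parts gives 1331.w.

1331.w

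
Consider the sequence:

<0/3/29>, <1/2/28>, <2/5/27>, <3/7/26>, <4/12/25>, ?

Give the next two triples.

<5/19/24>, <6/31/23>

For the first component, +1 each step: 0, 1, 2, 3, 4 → 5 → 6.
For the second component, each term is the sum of the two before it: 3, 2, 5, 7, 12 → 19 → 31.
Third component: together with the first component always sums to 29, so 29, 28, 27, 26, 25 → 24 → 23.
So the next two triples are <5/19/24> and <6/31/23>.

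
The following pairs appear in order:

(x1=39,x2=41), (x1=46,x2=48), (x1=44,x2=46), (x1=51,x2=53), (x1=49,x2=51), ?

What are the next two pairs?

(x1=56,x2=58), (x1=54,x2=56)

X1: alternating steps +7, −2, +7, −2, …, so 39, 46, 44, 51, 49 → 56 → 54.
For the x2, always 2 more than the x1: 41, 48, 46, 53, 51 → 58 → 56.
So the next two pairs are (x1=56,x2=58) and (x1=54,x2=56).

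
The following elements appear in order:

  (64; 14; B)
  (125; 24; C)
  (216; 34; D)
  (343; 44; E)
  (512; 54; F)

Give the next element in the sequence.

First entry: perfect cubes: 4³, 5³, 6³, …, so 64, 125, 216, 343, 512 → 729.
For the second entry, +10 each step: 14, 24, 34, 44, 54 → 64.
Letter: B, C, D, E, F → G (letters move forward 1 place in the alphabet).
So the next element is (729; 64; G).

(729; 64; G)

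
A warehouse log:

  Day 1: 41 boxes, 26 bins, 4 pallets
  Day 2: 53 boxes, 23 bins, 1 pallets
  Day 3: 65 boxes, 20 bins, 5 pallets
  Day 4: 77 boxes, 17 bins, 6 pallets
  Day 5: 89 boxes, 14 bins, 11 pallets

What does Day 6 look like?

For the boxes, +12 each step: 41, 53, 65, 77, 89 → 101.
Bins goes 26, 23, 20, 17, 14 → 11 (−3 each step).
Pallets — each term is the sum of the two before it: 4, 1, 5, 6, 11 → 17.
Putting it together: 101 boxes, 11 bins, 17 pallets.

101 boxes, 11 bins, 17 pallets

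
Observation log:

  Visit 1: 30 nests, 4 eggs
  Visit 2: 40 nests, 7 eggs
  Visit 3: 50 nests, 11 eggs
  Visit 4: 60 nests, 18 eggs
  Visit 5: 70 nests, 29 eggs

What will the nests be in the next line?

Nests — +10 each step: 30, 40, 50, 60, 70 → 80.
Eggs goes 4, 7, 11, 18, 29 → 47 (each term is the sum of the two before it).

80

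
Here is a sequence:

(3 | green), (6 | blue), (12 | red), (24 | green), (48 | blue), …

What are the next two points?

(96 | red), (192 | green)

First value: ×2 each step, so 3, 6, 12, 24, 48 → 96 → 192.
Colour: repeats green → blue → red, so green, blue, red, green, blue → red → green.
Putting the parts together: (96 | red) and then (192 | green).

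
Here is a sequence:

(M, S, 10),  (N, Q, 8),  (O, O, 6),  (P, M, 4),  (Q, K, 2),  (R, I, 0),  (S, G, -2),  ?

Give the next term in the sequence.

First letter: letters move forward 1 place in the alphabet, so M, N, O, P, Q, R, S → T.
Second letter — letters move back 2 places in the alphabet: S, Q, O, M, K, I, G → E.
Third value: −2 each step, so 10, 8, 6, 4, 2, 0, -2 → -4.
Combining the parts gives (T, E, -4).

(T, E, -4)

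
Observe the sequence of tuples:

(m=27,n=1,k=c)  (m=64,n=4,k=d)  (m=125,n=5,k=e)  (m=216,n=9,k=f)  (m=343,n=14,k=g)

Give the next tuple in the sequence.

For the m, perfect cubes: 3³, 4³, 5³, …: 27, 64, 125, 216, 343 → 512.
N: each term is the sum of the two before it; 1, 4, 5, 9, 14 → 23.
K: c, d, e, f, g → h (letters move forward 1 place in the alphabet).
Combining the parts gives (m=512,n=23,k=h).

(m=512,n=23,k=h)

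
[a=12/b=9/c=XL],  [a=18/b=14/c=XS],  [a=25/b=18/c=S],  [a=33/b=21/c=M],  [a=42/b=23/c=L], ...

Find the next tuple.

[a=52/b=24/c=XL]

For the a, differences are 6, 7, 8, … (increasing by 1 each time): 12, 18, 25, 33, 42 → 52.
B goes 9, 14, 18, 21, 23 → 24 (differences are 5, 4, 3, … (decreasing by 1 each time)).
C goes XL, XS, S, M, L → XL (runs through clothing sizes XS→XL).
So the next tuple is [a=52/b=24/c=XL].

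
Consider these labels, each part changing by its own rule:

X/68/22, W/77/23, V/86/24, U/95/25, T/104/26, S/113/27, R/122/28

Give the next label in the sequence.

Q/131/29

Letter: X, W, V, U, T, S, R → Q (letters move back 1 place in the alphabet).
Second component: 68, 77, 86, 95, 104, 113, 122 → 131 (+9 each step).
Third component: 22, 23, 24, 25, 26, 27, 28 → 29 (+1 each step).
So the next label is Q/131/29.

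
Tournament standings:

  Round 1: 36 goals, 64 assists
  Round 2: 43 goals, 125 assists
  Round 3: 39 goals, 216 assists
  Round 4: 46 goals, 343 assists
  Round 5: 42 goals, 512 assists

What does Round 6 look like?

For the goals, alternating steps +7, −4, +7, −4, …: 36, 43, 39, 46, 42 → 49.
Assists: perfect cubes: 4³, 5³, 6³, …, so 64, 125, 216, 343, 512 → 729.
Combining the parts gives 49 goals, 729 assists.

49 goals, 729 assists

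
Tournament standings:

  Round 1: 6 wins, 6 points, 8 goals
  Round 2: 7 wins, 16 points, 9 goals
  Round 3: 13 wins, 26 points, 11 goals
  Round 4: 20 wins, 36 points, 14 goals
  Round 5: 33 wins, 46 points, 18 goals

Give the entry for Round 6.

53 wins, 56 points, 23 goals

For the wins, each term is the sum of the two before it: 6, 7, 13, 20, 33 → 53.
Points: 6, 16, 26, 36, 46 → 56 (+10 each step).
For the goals, differences are 1, 2, 3, … (increasing by 1 each time): 8, 9, 11, 14, 18 → 23.
Putting it together: 53 wins, 56 points, 23 goals.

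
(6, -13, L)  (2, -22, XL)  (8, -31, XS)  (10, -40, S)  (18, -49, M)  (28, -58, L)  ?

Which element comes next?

(46, -67, XL)

First coordinate: each term is the sum of the two before it, so 6, 2, 8, 10, 18, 28 → 46.
Second coordinate: -13, -22, -31, -40, -49, -58 → -67 (−9 each step).
Size goes L, XL, XS, S, M, L → XL (repeats L → XL → XS → S → M).
So the next element is (46, -67, XL).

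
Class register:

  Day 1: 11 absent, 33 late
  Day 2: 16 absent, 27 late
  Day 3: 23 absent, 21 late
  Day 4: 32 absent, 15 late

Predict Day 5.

Absent: differences are 5, 7, 9, … (increasing by 2 each time); 11, 16, 23, 32 → 43.
For the late, −6 each step: 33, 27, 21, 15 → 9.
Combining the parts gives 43 absent, 9 late.

43 absent, 9 late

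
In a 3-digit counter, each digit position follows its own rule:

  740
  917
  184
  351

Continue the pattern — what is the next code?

First digit: +2 each step, mod 10, so 7, 9, 1, 3 → 5.
Second digit goes 4, 1, 8, 5 → 2 (−3 each step, mod 10).
Third digit: 0, 7, 4, 1 → 8 (−3 each step, mod 10).
Putting it together: 528.

528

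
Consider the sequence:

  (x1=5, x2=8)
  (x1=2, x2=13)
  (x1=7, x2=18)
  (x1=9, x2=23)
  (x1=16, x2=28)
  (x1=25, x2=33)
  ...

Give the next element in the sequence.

X1 goes 5, 2, 7, 9, 16, 25 → 41 (each term is the sum of the two before it).
X2 — +5 each step: 8, 13, 18, 23, 28, 33 → 38.
Putting it together: (x1=41, x2=38).

(x1=41, x2=38)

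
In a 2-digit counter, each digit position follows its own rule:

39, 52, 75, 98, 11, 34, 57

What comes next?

70

For the first digit, +2 each step, mod 10: 3, 5, 7, 9, 1, 3, 5 → 7.
Second digit: +3 each step, mod 10; 9, 2, 5, 8, 1, 4, 7 → 0.
So the next label is 70.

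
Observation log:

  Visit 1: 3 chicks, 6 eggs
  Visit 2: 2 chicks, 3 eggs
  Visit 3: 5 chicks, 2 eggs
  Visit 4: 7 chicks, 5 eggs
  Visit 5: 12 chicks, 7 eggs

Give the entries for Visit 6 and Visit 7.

Chicks: 3, 2, 5, 7, 12 → 19 → 31 (each term is the sum of the two before it).
Eggs — always the previous value of the chicks: 6, 3, 2, 5, 7 → 12 → 19.
Putting the parts together: 19 chicks, 12 eggs and then 31 chicks, 19 eggs.

19 chicks, 12 eggs; 31 chicks, 19 eggs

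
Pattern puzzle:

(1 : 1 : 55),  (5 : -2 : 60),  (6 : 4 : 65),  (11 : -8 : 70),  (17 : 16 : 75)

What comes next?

(28 : -32 : 80)

For the first entry, each term is the sum of the two before it: 1, 5, 6, 11, 17 → 28.
Second entry: 1, -2, 4, -8, 16 → -32 (×(-2) each step).
Third entry — +5 each step: 55, 60, 65, 70, 75 → 80.
So the next element is (28 : -32 : 80).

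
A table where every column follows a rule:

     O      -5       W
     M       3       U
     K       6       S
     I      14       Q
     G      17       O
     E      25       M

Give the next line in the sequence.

C  28  K

First letter: letters move back 2 places in the alphabet, so O, M, K, I, G, E → C.
Second component: alternating steps +8, +3, +8, +3, …, so -5, 3, 6, 14, 17, 25 → 28.
Second letter: W, U, S, Q, O, M → K (letters move back 2 places in the alphabet).
Putting it together: C  28  K.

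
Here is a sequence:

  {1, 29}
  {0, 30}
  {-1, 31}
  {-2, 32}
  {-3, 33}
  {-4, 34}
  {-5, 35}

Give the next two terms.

{-6, 36}, {-7, 37}

For the first coordinate, −1 each step: 1, 0, -1, -2, -3, -4, -5 → -6 → -7.
Second coordinate goes 29, 30, 31, 32, 33, 34, 35 → 36 → 37 (+1 each step).
So the next two terms are {-6, 36} and {-7, 37}.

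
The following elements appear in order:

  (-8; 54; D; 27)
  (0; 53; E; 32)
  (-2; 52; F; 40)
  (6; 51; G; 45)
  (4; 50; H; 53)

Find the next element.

(12; 49; I; 58)

First coordinate: alternating steps +8, −2, +8, −2, …; -8, 0, -2, 6, 4 → 12.
Second coordinate — −1 each step: 54, 53, 52, 51, 50 → 49.
Letter goes D, E, F, G, H → I (letters move forward 1 place in the alphabet).
Fourth coordinate: 27, 32, 40, 45, 53 → 58 (alternating steps +5, +8, +5, +8, …).
Putting it together: (12; 49; I; 58).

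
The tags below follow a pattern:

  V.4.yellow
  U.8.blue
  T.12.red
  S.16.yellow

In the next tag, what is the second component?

Letter: letters move back 1 place in the alphabet; V, U, T, S → R.
Second component goes 4, 8, 12, 16 → 20 (+4 each step).
For the colour, repeats yellow → blue → red: yellow, blue, red, yellow → blue.

20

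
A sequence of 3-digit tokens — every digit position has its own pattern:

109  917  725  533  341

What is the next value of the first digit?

First digit: −2 each step, mod 10, so 1, 9, 7, 5, 3 → 1.

1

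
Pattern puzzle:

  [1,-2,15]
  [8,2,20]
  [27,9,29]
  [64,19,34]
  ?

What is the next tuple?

[125,32,43]

First entry: 1, 8, 27, 64 → 125 (perfect cubes: 1³, 2³, 3³, …).
Second entry: differences are 4, 7, 10, … (increasing by 3 each time), so -2, 2, 9, 19 → 32.
Third entry: alternating steps +5, +9, +5, +9, …; 15, 20, 29, 34 → 43.
So the next tuple is [125,32,43].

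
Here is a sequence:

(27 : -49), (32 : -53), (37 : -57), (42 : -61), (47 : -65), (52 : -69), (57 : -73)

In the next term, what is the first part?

62

First part goes 27, 32, 37, 42, 47, 52, 57 → 62 (+5 each step).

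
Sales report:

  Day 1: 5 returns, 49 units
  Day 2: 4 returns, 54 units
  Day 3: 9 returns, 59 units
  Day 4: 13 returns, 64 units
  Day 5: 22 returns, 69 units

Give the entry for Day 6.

35 returns, 74 units

For the returns, each term is the sum of the two before it: 5, 4, 9, 13, 22 → 35.
For the units, +5 each step: 49, 54, 59, 64, 69 → 74.
So the next record is 35 returns, 74 units.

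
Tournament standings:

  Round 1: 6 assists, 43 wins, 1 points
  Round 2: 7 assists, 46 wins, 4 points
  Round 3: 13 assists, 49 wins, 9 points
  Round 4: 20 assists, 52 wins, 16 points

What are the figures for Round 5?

Assists: each term is the sum of the two before it; 6, 7, 13, 20 → 33.
Wins — +3 each step: 43, 46, 49, 52 → 55.
Points: 1, 4, 9, 16 → 25 (perfect squares: 1², 2², 3², …).
Combining the parts gives 33 assists, 55 wins, 25 points.

33 assists, 55 wins, 25 points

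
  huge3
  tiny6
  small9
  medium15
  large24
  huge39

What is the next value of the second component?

Size goes huge, tiny, small, medium, large, huge → tiny (repeats huge → tiny → small → medium → large).
For the second component, each term is the sum of the two before it: 3, 6, 9, 15, 24, 39 → 63.

63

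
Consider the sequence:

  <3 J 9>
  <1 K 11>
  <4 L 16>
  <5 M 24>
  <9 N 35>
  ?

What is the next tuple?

<14 O 49>

First part: each term is the sum of the two before it; 3, 1, 4, 5, 9 → 14.
Letter — letters move forward 1 place in the alphabet: J, K, L, M, N → O.
Third part: differences are 2, 5, 8, … (increasing by 3 each time); 9, 11, 16, 24, 35 → 49.
Combining the parts gives <14 O 49>.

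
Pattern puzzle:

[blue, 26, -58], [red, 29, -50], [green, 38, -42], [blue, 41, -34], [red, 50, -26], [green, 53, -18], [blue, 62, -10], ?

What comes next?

[red, 65, -2]

For the colour, repeats blue → red → green: blue, red, green, blue, red, green, blue → red.
Second component: alternating steps +3, +9, +3, +9, …; 26, 29, 38, 41, 50, 53, 62 → 65.
Third component: -58, -50, -42, -34, -26, -18, -10 → -2 (+8 each step).
So the next triple is [red, 65, -2].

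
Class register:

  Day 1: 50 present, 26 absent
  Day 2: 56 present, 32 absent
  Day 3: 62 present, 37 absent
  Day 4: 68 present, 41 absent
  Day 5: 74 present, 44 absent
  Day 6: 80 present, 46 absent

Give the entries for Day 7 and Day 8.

86 present, 47 absent; 92 present, 47 absent

Present: +6 each step; 50, 56, 62, 68, 74, 80 → 86 → 92.
Absent: differences are 6, 5, 4, … (decreasing by 1 each time); 26, 32, 37, 41, 44, 46 → 47 → 47.
Putting the parts together: 86 present, 47 absent and then 92 present, 47 absent.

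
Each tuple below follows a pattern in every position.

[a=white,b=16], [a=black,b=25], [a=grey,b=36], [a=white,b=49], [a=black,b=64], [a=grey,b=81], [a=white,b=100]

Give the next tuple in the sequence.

A: repeats white → black → grey; white, black, grey, white, black, grey, white → black.
For the b, perfect squares: 4², 5², 6², …: 16, 25, 36, 49, 64, 81, 100 → 121.
So the next tuple is [a=black,b=121].

[a=black,b=121]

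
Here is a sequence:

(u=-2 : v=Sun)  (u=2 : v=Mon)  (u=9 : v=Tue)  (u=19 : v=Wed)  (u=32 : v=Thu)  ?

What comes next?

(u=48 : v=Fri)

U — differences are 4, 7, 10, … (increasing by 3 each time): -2, 2, 9, 19, 32 → 48.
V: runs through the weekdays Mon→Sun, so Sun, Mon, Tue, Wed, Thu → Fri.
Combining the parts gives (u=48 : v=Fri).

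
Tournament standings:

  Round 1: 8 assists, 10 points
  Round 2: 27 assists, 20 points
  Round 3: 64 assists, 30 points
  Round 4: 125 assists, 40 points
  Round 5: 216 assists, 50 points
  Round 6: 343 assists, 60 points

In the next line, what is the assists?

512

Assists — perfect cubes: 2³, 3³, 4³, …: 8, 27, 64, 125, 216, 343 → 512.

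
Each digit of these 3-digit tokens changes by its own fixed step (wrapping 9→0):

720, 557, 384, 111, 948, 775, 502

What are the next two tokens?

First digit: 7, 5, 3, 1, 9, 7, 5 → 3 → 1 (−2 each step, mod 10).
Second digit: +3 each step, mod 10; 2, 5, 8, 1, 4, 7, 0 → 3 → 6.
Third digit: −3 each step, mod 10, so 0, 7, 4, 1, 8, 5, 2 → 9 → 6.
Putting the parts together: 339 and then 166.

339, 166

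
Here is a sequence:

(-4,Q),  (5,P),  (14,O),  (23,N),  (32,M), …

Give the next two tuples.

First slot — +9 each step: -4, 5, 14, 23, 32 → 41 → 50.
For the letter, letters move back 1 place in the alphabet: Q, P, O, N, M → L → K.
So the next two tuples are (41,L) and (50,K).

(41,L), (50,K)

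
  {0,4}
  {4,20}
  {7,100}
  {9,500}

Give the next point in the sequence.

For the first part, differences are 4, 3, 2, … (decreasing by 1 each time): 0, 4, 7, 9 → 10.
Second part: ×5 each step, so 4, 20, 100, 500 → 2500.
Combining the parts gives {10,2500}.

{10,2500}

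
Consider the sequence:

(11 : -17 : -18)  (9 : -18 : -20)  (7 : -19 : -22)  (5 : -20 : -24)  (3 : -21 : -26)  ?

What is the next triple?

(1 : -22 : -28)

First coordinate goes 11, 9, 7, 5, 3 → 1 (−2 each step).
Second coordinate goes -17, -18, -19, -20, -21 → -22 (−1 each step).
Third coordinate — −2 each step: -18, -20, -22, -24, -26 → -28.
Combining the parts gives (1 : -22 : -28).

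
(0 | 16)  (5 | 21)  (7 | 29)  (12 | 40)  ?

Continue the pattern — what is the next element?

First value: 0, 5, 7, 12 → 14 (alternating steps +5, +2, +5, +2, …).
Second value — differences are 5, 8, 11, … (increasing by 3 each time): 16, 21, 29, 40 → 54.
So the next element is (14 | 54).

(14 | 54)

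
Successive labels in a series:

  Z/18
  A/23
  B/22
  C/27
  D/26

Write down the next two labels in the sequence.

E/31, F/30

Letter — letters move forward 1 place in the alphabet, wrapping Z→A: Z, A, B, C, D → E → F.
Second component: 18, 23, 22, 27, 26 → 31 → 30 (alternating steps +5, −1, +5, −1, …).
So the next two labels are E/31 and F/30.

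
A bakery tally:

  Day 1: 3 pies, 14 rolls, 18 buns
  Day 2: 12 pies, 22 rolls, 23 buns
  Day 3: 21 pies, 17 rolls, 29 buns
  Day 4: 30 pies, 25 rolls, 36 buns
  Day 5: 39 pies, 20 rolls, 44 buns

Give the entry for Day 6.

Pies: +9 each step, so 3, 12, 21, 30, 39 → 48.
Rolls — alternating steps +8, −5, +8, −5, …: 14, 22, 17, 25, 20 → 28.
Buns goes 18, 23, 29, 36, 44 → 53 (differences are 5, 6, 7, … (increasing by 1 each time)).
Putting it together: 48 pies, 28 rolls, 53 buns.

48 pies, 28 rolls, 53 buns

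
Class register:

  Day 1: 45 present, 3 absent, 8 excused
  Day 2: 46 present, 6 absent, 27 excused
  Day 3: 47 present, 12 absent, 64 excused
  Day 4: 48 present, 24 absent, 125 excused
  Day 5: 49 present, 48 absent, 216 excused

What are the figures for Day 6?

50 present, 96 absent, 343 excused

Present: +1 each step, so 45, 46, 47, 48, 49 → 50.
Absent — ×2 each step: 3, 6, 12, 24, 48 → 96.
Excused goes 8, 27, 64, 125, 216 → 343 (perfect cubes: 2³, 3³, 4³, …).
Putting it together: 50 present, 96 absent, 343 excused.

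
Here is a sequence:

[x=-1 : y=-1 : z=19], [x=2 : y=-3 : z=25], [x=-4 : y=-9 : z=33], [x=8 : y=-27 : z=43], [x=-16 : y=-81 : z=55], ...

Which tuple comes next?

[x=32 : y=-243 : z=69]

X — ×(-2) each step: -1, 2, -4, 8, -16 → 32.
For the y, ×3 each step: -1, -3, -9, -27, -81 → -243.
Z — differences are 6, 8, 10, … (increasing by 2 each time): 19, 25, 33, 43, 55 → 69.
Combining the parts gives [x=32 : y=-243 : z=69].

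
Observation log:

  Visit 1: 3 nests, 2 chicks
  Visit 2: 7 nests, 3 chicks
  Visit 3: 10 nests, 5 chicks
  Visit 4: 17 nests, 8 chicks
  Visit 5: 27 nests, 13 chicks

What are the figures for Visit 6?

44 nests, 21 chicks

Nests goes 3, 7, 10, 17, 27 → 44 (each term is the sum of the two before it).
Chicks: each term is the sum of the two before it, so 2, 3, 5, 8, 13 → 21.
So the next row is 44 nests, 21 chicks.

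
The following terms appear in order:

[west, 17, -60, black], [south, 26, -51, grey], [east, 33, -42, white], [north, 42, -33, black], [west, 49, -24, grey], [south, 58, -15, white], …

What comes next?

[east, 65, -6, black]

Direction: repeats west → south → east → north, so west, south, east, north, west, south → east.
Second component: alternating steps +9, +7, +9, +7, …; 17, 26, 33, 42, 49, 58 → 65.
Third component — +9 each step: -60, -51, -42, -33, -24, -15 → -6.
For the shade, repeats black → grey → white: black, grey, white, black, grey, white → black.
Putting it together: [east, 65, -6, black].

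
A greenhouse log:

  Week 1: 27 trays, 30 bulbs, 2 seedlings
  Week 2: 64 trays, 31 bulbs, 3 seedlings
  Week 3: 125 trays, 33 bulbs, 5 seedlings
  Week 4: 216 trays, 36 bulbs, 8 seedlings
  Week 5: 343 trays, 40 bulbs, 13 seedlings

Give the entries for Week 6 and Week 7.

512 trays, 45 bulbs, 21 seedlings; 729 trays, 51 bulbs, 34 seedlings

Trays: perfect cubes: 3³, 4³, 5³, …; 27, 64, 125, 216, 343 → 512 → 729.
Bulbs: differences are 1, 2, 3, … (increasing by 1 each time), so 30, 31, 33, 36, 40 → 45 → 51.
Seedlings goes 2, 3, 5, 8, 13 → 21 → 34 (each term is the sum of the two before it).
Putting the parts together: 512 trays, 45 bulbs, 21 seedlings and then 729 trays, 51 bulbs, 34 seedlings.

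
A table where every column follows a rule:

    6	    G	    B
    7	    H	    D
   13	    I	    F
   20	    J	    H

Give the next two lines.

First component: each term is the sum of the two before it, so 6, 7, 13, 20 → 33 → 53.
First letter: letters move forward 1 place in the alphabet; G, H, I, J → K → L.
Second letter: B, D, F, H → J → L (letters move forward 2 places in the alphabet).
So the next two lines are 33  K  J and 53  L  L.

33  K  J; 53  L  L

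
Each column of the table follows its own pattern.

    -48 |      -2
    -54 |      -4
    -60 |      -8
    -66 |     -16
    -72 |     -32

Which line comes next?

-78  -64

For the first component, −6 each step: -48, -54, -60, -66, -72 → -78.
Second component: ×2 each step, so -2, -4, -8, -16, -32 → -64.
Putting it together: -78  -64.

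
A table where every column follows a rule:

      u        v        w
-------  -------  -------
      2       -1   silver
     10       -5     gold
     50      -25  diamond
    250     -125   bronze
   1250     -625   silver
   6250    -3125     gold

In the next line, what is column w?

Column w: repeats silver → gold → diamond → bronze, so silver, gold, diamond, bronze, silver, gold → diamond.

diamond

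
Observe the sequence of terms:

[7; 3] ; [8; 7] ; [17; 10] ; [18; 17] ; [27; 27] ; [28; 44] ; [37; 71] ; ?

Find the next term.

First component: alternating steps +1, +9, +1, +9, …, so 7, 8, 17, 18, 27, 28, 37 → 38.
Second component: 3, 7, 10, 17, 27, 44, 71 → 115 (each term is the sum of the two before it).
Combining the parts gives [38; 115].

[38; 115]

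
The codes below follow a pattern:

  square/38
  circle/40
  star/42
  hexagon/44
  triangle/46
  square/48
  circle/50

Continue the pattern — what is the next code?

star/52

For the shape, repeats square → circle → star → hexagon → triangle: square, circle, star, hexagon, triangle, square, circle → star.
Second component: +2 each step, so 38, 40, 42, 44, 46, 48, 50 → 52.
Putting it together: star/52.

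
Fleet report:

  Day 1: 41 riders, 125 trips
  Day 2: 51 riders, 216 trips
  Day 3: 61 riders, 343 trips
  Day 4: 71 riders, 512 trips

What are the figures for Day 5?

81 riders, 729 trips

Riders: 41, 51, 61, 71 → 81 (+10 each step).
For the trips, perfect cubes: 5³, 6³, 7³, …: 125, 216, 343, 512 → 729.
So the next line is 81 riders, 729 trips.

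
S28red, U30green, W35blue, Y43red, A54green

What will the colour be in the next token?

Colour: repeats red → green → blue, so red, green, blue, red, green → blue.

blue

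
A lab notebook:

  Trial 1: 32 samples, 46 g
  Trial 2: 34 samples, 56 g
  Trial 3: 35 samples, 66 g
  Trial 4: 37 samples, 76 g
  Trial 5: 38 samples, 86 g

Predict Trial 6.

Samples: alternating steps +2, +1, +2, +1, …, so 32, 34, 35, 37, 38 → 40.
For the g, +10 each step: 46, 56, 66, 76, 86 → 96.
So the next line is 40 samples, 96 g.

40 samples, 96 g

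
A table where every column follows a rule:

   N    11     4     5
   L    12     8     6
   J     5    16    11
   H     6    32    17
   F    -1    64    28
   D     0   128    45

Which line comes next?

Letter: letters move back 2 places in the alphabet; N, L, J, H, F, D → B.
Second component — alternating steps +1, −7, +1, −7, …: 11, 12, 5, 6, -1, 0 → -7.
Third component: ×2 each step, so 4, 8, 16, 32, 64, 128 → 256.
Fourth component: each term is the sum of the two before it; 5, 6, 11, 17, 28, 45 → 73.
So the next line is B  -7  256  73.

B  -7  256  73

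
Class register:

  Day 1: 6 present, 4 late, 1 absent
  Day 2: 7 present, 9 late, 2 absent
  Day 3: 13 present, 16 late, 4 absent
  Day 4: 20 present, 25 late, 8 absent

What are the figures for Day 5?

33 present, 36 late, 16 absent

Present — each term is the sum of the two before it: 6, 7, 13, 20 → 33.
For the late, perfect squares: 2², 3², 4², …: 4, 9, 16, 25 → 36.
Absent: ×2 each step, so 1, 2, 4, 8 → 16.
So the next row is 33 present, 36 late, 16 absent.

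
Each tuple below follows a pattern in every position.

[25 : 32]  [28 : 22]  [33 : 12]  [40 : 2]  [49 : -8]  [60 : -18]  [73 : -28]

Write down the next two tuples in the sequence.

First component: 25, 28, 33, 40, 49, 60, 73 → 88 → 105 (differences are 3, 5, 7, … (increasing by 2 each time)).
Second component — −10 each step: 32, 22, 12, 2, -8, -18, -28 → -38 → -48.
Putting the parts together: [88 : -38] and then [105 : -48].

[88 : -38], [105 : -48]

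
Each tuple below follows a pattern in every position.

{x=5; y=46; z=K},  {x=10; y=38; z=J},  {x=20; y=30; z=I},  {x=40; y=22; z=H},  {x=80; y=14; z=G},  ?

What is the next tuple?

{x=160; y=6; z=F}

X: ×2 each step, so 5, 10, 20, 40, 80 → 160.
Y: 46, 38, 30, 22, 14 → 6 (−8 each step).
Z — letters move back 1 place in the alphabet: K, J, I, H, G → F.
So the next tuple is {x=160; y=6; z=F}.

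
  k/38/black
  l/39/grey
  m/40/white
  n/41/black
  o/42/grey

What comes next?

p/43/white

Letter — letters move forward 1 place in the alphabet: k, l, m, n, o → p.
For the second component, +1 each step: 38, 39, 40, 41, 42 → 43.
For the shade, repeats black → grey → white: black, grey, white, black, grey → white.
Combining the parts gives p/43/white.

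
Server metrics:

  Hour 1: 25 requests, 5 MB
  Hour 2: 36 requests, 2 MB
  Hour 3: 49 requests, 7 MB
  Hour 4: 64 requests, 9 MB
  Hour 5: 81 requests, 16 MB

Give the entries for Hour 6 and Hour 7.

Requests: perfect squares: 5², 6², 7², …, so 25, 36, 49, 64, 81 → 100 → 121.
MB goes 5, 2, 7, 9, 16 → 25 → 41 (each term is the sum of the two before it).
Putting the parts together: 100 requests, 25 MB and then 121 requests, 41 MB.

100 requests, 25 MB; 121 requests, 41 MB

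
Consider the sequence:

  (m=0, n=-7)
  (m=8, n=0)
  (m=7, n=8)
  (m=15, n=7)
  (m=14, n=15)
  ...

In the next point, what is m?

22

M: alternating steps +8, −1, +8, −1, …; 0, 8, 7, 15, 14 → 22.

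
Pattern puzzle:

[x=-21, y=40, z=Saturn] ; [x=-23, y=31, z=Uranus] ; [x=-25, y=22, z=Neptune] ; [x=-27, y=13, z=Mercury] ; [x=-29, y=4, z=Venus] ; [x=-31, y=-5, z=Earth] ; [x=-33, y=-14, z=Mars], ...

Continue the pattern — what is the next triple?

X: −2 each step; -21, -23, -25, -27, -29, -31, -33 → -35.
Y: −9 each step, so 40, 31, 22, 13, 4, -5, -14 → -23.
Z: Saturn, Uranus, Neptune, Mercury, Venus, Earth, Mars → Jupiter (runs through the planets Mercury→Neptune).
So the next triple is [x=-35, y=-23, z=Jupiter].

[x=-35, y=-23, z=Jupiter]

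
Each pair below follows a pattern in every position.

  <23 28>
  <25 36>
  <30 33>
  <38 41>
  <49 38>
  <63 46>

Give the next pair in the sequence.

First component: 23, 25, 30, 38, 49, 63 → 80 (differences are 2, 5, 8, … (increasing by 3 each time)).
Second component goes 28, 36, 33, 41, 38, 46 → 43 (alternating steps +8, −3, +8, −3, …).
So the next pair is <80 43>.

<80 43>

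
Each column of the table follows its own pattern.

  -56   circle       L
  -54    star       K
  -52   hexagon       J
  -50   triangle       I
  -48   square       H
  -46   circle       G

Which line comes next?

First component: +2 each step, so -56, -54, -52, -50, -48, -46 → -44.
Shape: repeats circle → star → hexagon → triangle → square, so circle, star, hexagon, triangle, square, circle → star.
Letter: letters move back 1 place in the alphabet; L, K, J, I, H, G → F.
So the next line is -44  star  F.

-44  star  F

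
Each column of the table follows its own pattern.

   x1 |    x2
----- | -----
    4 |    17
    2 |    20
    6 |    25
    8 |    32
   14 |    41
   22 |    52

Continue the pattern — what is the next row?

Column x1: each term is the sum of the two before it, so 4, 2, 6, 8, 14, 22 → 36.
Column x2: 17, 20, 25, 32, 41, 52 → 65 (differences are 3, 5, 7, … (increasing by 2 each time)).
So the next row is 36  65.

36  65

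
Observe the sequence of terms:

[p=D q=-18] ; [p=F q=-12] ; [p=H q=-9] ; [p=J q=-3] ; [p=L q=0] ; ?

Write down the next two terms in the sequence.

P — letters move forward 2 places in the alphabet: D, F, H, J, L → N → P.
Q: alternating steps +6, +3, +6, +3, …; -18, -12, -9, -3, 0 → 6 → 9.
Putting the parts together: [p=N q=6] and then [p=P q=9].

[p=N q=6], [p=P q=9]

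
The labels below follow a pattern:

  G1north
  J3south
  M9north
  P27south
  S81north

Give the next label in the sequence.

Letter goes G, J, M, P, S → V (letters move forward 3 places in the alphabet).
Second component: 1, 3, 9, 27, 81 → 243 (×3 each step).
Direction: alternates north ↔ south, so north, south, north, south, north → south.
So the next label is V243south.

V243south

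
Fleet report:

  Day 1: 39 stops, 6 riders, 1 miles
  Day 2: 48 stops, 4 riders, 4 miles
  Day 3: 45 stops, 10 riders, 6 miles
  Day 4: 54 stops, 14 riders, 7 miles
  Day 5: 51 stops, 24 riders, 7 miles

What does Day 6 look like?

Stops: alternating steps +9, −3, +9, −3, …, so 39, 48, 45, 54, 51 → 60.
Riders: 6, 4, 10, 14, 24 → 38 (each term is the sum of the two before it).
Miles goes 1, 4, 6, 7, 7 → 6 (differences are 3, 2, 1, … (decreasing by 1 each time)).
Putting it together: 60 stops, 38 riders, 6 miles.

60 stops, 38 riders, 6 miles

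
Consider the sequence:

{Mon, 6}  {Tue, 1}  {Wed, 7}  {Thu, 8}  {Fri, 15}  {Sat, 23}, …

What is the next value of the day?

Day: runs through the weekdays Mon→Sun, so Mon, Tue, Wed, Thu, Fri, Sat → Sun.
Second value: each term is the sum of the two before it, so 6, 1, 7, 8, 15, 23 → 38.

Sun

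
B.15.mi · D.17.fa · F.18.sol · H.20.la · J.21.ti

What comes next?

Letter: B, D, F, H, J → L (letters move forward 2 places in the alphabet).
For the second component, alternating steps +2, +1, +2, +1, …: 15, 17, 18, 20, 21 → 23.
Note: mi, fa, sol, la, ti → do (runs through the solfège scale do→ti).
So the next token is L.23.do.

L.23.do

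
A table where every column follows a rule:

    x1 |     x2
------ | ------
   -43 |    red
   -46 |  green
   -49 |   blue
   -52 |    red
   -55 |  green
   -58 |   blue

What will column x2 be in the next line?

red

Column x1 goes -43, -46, -49, -52, -55, -58 → -61 (−3 each step).
Column x2: red, green, blue, red, green, blue → red (repeats red → green → blue).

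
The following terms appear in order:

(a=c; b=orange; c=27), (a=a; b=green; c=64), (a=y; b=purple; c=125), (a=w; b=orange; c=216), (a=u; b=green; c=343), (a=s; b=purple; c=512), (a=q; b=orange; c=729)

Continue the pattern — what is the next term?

(a=o; b=green; c=1000)

A — letters move back 2 places in the alphabet, wrapping A→Z: c, a, y, w, u, s, q → o.
B — repeats orange → green → purple: orange, green, purple, orange, green, purple, orange → green.
C: perfect cubes: 3³, 4³, 5³, …, so 27, 64, 125, 216, 343, 512, 729 → 1000.
Combining the parts gives (a=o; b=green; c=1000).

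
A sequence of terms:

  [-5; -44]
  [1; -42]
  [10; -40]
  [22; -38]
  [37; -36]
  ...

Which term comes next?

First coordinate: differences are 6, 9, 12, … (increasing by 3 each time); -5, 1, 10, 22, 37 → 55.
Second coordinate goes -44, -42, -40, -38, -36 → -34 (+2 each step).
Putting it together: [55; -34].

[55; -34]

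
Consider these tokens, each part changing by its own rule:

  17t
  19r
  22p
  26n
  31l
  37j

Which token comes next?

First component — differences are 2, 3, 4, … (increasing by 1 each time): 17, 19, 22, 26, 31, 37 → 44.
Letter — letters move back 2 places in the alphabet: t, r, p, n, l, j → h.
Combining the parts gives 44h.

44h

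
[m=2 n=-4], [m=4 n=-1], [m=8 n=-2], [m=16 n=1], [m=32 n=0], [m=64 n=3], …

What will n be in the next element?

N: alternating steps +3, −1, +3, −1, …, so -4, -1, -2, 1, 0, 3 → 2.

2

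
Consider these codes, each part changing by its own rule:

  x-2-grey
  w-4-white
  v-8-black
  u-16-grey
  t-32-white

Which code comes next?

s-64-black

Letter: letters move back 1 place in the alphabet, so x, w, v, u, t → s.
Second component: ×2 each step, so 2, 4, 8, 16, 32 → 64.
Shade: grey, white, black, grey, white → black (repeats grey → white → black).
Combining the parts gives s-64-black.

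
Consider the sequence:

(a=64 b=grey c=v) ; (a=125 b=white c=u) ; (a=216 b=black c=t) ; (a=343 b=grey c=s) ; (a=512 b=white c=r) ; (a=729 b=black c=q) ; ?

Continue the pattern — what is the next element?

A — perfect cubes: 4³, 5³, 6³, …: 64, 125, 216, 343, 512, 729 → 1000.
B: repeats grey → white → black, so grey, white, black, grey, white, black → grey.
C: v, u, t, s, r, q → p (letters move back 1 place in the alphabet).
Putting it together: (a=1000 b=grey c=p).

(a=1000 b=grey c=p)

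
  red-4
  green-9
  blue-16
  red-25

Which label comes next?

green-36

Colour: repeats red → green → blue, so red, green, blue, red → green.
Second component: perfect squares: 2², 3², 4², …, so 4, 9, 16, 25 → 36.
So the next label is green-36.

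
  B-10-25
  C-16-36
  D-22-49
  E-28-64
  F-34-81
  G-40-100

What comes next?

For the letter, letters move forward 1 place in the alphabet: B, C, D, E, F, G → H.
Second component: +6 each step; 10, 16, 22, 28, 34, 40 → 46.
Third component — perfect squares: 5², 6², 7², …: 25, 36, 49, 64, 81, 100 → 121.
Combining the parts gives H-46-121.

H-46-121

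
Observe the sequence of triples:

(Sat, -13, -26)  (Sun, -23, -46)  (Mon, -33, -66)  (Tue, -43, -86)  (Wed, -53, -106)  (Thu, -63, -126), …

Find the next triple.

(Fri, -73, -146)

Day: runs through the weekdays Mon→Sun; Sat, Sun, Mon, Tue, Wed, Thu → Fri.
For the second entry, −10 each step: -13, -23, -33, -43, -53, -63 → -73.
Third entry — always 2 × the second entry: -26, -46, -66, -86, -106, -126 → -146.
Combining the parts gives (Fri, -73, -146).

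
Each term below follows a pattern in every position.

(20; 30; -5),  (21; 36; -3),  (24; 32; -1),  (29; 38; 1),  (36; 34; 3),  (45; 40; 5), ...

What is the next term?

(56; 36; 7)

First value: differences are 1, 3, 5, … (increasing by 2 each time); 20, 21, 24, 29, 36, 45 → 56.
Second value: alternating steps +6, −4, +6, −4, …; 30, 36, 32, 38, 34, 40 → 36.
Third value — +2 each step: -5, -3, -1, 1, 3, 5 → 7.
So the next term is (56; 36; 7).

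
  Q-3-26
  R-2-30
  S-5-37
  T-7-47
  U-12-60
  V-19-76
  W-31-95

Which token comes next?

X-50-117

Letter: letters move forward 1 place in the alphabet; Q, R, S, T, U, V, W → X.
For the second component, each term is the sum of the two before it: 3, 2, 5, 7, 12, 19, 31 → 50.
Third component — differences are 4, 7, 10, … (increasing by 3 each time): 26, 30, 37, 47, 60, 76, 95 → 117.
Combining the parts gives X-50-117.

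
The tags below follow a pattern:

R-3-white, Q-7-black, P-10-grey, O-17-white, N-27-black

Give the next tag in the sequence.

M-44-grey

Letter: letters move back 1 place in the alphabet; R, Q, P, O, N → M.
Second component: 3, 7, 10, 17, 27 → 44 (each term is the sum of the two before it).
Shade — repeats white → black → grey: white, black, grey, white, black → grey.
Putting it together: M-44-grey.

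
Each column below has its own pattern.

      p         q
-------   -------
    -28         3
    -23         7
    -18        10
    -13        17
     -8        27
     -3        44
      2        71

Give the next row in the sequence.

7  115

Column p: +5 each step; -28, -23, -18, -13, -8, -3, 2 → 7.
For the column q, each term is the sum of the two before it: 3, 7, 10, 17, 27, 44, 71 → 115.
So the next row is 7  115.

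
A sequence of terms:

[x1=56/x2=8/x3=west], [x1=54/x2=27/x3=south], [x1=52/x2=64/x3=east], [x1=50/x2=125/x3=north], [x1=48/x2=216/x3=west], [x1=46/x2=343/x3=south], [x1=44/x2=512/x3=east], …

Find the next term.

[x1=42/x2=729/x3=north]

For the x1, −2 each step: 56, 54, 52, 50, 48, 46, 44 → 42.
For the x2, perfect cubes: 2³, 3³, 4³, …: 8, 27, 64, 125, 216, 343, 512 → 729.
X3: repeats west → south → east → north; west, south, east, north, west, south, east → north.
Putting it together: [x1=42/x2=729/x3=north].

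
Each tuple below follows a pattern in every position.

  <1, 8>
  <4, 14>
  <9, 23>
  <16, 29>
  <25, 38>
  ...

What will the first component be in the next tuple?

36

First component: perfect squares: 1², 2², 3², …, so 1, 4, 9, 16, 25 → 36.
Second component: alternating steps +6, +9, +6, +9, …, so 8, 14, 23, 29, 38 → 44.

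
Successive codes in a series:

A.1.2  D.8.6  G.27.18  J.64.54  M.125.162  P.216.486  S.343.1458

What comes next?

Letter: letters move forward 3 places in the alphabet, so A, D, G, J, M, P, S → V.
Second component: perfect cubes: 1³, 2³, 3³, …, so 1, 8, 27, 64, 125, 216, 343 → 512.
For the third component, ×3 each step: 2, 6, 18, 54, 162, 486, 1458 → 4374.
So the next code is V.512.4374.

V.512.4374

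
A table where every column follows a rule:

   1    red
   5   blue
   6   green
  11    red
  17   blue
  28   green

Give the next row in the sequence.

45  red

For the first component, each term is the sum of the two before it: 1, 5, 6, 11, 17, 28 → 45.
Colour: red, blue, green, red, blue, green → red (repeats red → blue → green).
So the next row is 45  red.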